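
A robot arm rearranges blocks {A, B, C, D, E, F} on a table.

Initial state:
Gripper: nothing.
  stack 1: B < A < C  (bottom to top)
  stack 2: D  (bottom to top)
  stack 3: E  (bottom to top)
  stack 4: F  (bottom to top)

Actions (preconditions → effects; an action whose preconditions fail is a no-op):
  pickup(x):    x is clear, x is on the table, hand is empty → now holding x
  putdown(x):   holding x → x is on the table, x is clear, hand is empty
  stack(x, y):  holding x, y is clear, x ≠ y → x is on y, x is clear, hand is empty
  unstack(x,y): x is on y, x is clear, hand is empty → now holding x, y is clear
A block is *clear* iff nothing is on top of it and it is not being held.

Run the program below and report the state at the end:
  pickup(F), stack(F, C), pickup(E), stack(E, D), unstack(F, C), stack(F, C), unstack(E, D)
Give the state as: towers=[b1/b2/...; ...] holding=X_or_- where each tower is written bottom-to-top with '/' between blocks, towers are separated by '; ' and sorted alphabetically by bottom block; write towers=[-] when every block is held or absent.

towers=[B/A/C/F; D] holding=E

step 1 (pickup(F)): towers=[B/A/C; D; E] holding=F
step 2 (stack(F, C)): towers=[B/A/C/F; D; E] holding=-
step 3 (pickup(E)): towers=[B/A/C/F; D] holding=E
step 4 (stack(E, D)): towers=[B/A/C/F; D/E] holding=-
step 5 (unstack(F, C)): towers=[B/A/C; D/E] holding=F
step 6 (stack(F, C)): towers=[B/A/C/F; D/E] holding=-
step 7 (unstack(E, D)): towers=[B/A/C/F; D] holding=E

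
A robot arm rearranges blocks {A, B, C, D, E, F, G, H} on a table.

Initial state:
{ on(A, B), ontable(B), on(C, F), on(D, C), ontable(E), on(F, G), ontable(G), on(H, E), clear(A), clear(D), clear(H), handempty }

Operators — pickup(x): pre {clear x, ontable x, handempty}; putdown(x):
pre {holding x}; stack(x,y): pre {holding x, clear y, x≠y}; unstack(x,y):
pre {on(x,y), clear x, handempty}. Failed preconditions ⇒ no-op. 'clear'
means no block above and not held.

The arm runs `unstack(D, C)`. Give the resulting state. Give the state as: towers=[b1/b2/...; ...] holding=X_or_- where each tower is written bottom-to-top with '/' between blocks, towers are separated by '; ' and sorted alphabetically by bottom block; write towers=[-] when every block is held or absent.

towers=[B/A; E/H; G/F/C] holding=D

before: towers=[B/A; E/H; G/F/C/D] holding=-
pre[unstack(D, C)]: on(D,C) ok, clear(D) ok, handempty ok
all met → apply unstack(D, C)
after:  towers=[B/A; E/H; G/F/C] holding=D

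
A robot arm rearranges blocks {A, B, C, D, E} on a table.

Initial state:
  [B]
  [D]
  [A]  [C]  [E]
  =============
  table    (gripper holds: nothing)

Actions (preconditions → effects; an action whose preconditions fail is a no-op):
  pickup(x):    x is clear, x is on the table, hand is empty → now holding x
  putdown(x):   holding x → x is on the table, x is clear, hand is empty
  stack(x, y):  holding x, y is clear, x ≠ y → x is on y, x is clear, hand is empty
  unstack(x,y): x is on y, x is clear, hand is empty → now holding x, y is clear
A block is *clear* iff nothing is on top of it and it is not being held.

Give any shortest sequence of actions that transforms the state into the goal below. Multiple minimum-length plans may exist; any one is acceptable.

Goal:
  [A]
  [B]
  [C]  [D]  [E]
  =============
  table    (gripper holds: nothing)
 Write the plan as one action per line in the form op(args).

unstack(B, D)
stack(B, C)
unstack(D, A)
putdown(D)
pickup(A)
stack(A, B)

step 1 (unstack(B, D)): towers=[A/D; C; E] holding=B
step 2 (stack(B, C)): towers=[A/D; C/B; E] holding=-
step 3 (unstack(D, A)): towers=[A; C/B; E] holding=D
step 4 (putdown(D)): towers=[A; C/B; D; E] holding=-
step 5 (pickup(A)): towers=[C/B; D; E] holding=A
step 6 (stack(A, B)): towers=[C/B/A; D; E] holding=-
goal check: towers=[C/B/A; D; E] holding=- — reached (length 6, optimal by BFS)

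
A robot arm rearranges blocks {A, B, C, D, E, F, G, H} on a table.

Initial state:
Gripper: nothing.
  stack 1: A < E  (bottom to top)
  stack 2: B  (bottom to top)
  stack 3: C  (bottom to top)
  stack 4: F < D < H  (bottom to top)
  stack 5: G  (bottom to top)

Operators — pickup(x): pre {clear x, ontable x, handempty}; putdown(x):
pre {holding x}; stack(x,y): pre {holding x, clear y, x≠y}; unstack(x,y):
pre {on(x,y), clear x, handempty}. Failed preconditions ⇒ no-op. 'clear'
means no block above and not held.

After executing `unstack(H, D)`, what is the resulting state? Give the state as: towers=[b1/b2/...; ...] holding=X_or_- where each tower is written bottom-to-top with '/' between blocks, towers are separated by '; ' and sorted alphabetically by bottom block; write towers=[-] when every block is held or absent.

towers=[A/E; B; C; F/D; G] holding=H

before: towers=[A/E; B; C; F/D/H; G] holding=-
pre[unstack(H, D)]: on(H,D) ok, clear(H) ok, handempty ok
all met → apply unstack(H, D)
after:  towers=[A/E; B; C; F/D; G] holding=H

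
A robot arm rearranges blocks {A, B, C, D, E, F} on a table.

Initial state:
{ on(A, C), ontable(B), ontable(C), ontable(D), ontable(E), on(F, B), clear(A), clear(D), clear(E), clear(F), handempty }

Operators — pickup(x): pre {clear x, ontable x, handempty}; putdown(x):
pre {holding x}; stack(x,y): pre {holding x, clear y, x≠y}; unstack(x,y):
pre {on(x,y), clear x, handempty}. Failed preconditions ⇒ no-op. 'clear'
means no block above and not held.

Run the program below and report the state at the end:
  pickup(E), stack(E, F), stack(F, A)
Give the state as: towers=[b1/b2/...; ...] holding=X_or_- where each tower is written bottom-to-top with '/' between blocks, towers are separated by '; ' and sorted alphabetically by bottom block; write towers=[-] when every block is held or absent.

step 1 (pickup(E)): towers=[B/F; C/A; D] holding=E
step 2 (stack(E, F)): towers=[B/F/E; C/A; D] holding=-
step 3 (stack(F, A)) [no-op]: towers=[B/F/E; C/A; D] holding=-

towers=[B/F/E; C/A; D] holding=-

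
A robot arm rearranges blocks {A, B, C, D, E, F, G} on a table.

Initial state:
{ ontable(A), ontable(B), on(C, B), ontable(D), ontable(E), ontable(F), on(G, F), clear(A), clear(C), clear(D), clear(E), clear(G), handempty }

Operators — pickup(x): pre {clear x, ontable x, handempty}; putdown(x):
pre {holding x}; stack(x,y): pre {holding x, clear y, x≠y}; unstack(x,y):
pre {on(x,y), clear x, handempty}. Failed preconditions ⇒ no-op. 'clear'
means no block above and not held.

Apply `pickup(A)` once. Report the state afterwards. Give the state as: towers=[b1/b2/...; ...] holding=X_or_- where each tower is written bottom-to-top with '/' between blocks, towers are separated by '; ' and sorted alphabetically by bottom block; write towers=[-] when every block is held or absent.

before: towers=[A; B/C; D; E; F/G] holding=-
pre[pickup(A)]: clear(A) yes, ontable(A) yes, handempty yes
all met → apply pickup(A)
after:  towers=[B/C; D; E; F/G] holding=A

towers=[B/C; D; E; F/G] holding=A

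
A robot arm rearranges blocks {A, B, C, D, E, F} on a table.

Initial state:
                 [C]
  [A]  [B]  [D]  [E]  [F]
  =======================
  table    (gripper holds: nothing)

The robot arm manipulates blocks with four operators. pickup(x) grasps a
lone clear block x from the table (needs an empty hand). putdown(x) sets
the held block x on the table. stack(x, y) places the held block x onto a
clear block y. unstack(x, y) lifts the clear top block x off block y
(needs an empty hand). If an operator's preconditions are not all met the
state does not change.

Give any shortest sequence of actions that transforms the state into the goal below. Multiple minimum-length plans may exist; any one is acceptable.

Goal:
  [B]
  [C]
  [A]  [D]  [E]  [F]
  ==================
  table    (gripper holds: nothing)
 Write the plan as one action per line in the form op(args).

unstack(C, E)
stack(C, A)
pickup(B)
stack(B, C)

step 1 (unstack(C, E)): towers=[A; B; D; E; F] holding=C
step 2 (stack(C, A)): towers=[A/C; B; D; E; F] holding=-
step 3 (pickup(B)): towers=[A/C; D; E; F] holding=B
step 4 (stack(B, C)): towers=[A/C/B; D; E; F] holding=-
goal check: towers=[A/C/B; D; E; F] holding=- — reached (length 4, optimal by BFS)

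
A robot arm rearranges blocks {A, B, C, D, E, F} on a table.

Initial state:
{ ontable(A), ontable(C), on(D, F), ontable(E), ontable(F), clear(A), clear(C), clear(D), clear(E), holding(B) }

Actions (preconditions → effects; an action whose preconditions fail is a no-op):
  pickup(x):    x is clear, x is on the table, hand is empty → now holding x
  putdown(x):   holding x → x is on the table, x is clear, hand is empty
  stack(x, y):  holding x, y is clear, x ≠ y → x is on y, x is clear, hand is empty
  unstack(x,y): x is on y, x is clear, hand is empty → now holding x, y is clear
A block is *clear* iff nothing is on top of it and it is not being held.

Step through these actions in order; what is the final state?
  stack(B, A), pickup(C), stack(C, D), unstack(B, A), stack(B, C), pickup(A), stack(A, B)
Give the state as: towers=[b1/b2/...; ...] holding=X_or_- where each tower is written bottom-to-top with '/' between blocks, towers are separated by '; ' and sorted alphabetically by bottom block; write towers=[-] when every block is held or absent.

step 1 (stack(B, A)): towers=[A/B; C; E; F/D] holding=-
step 2 (pickup(C)): towers=[A/B; E; F/D] holding=C
step 3 (stack(C, D)): towers=[A/B; E; F/D/C] holding=-
step 4 (unstack(B, A)): towers=[A; E; F/D/C] holding=B
step 5 (stack(B, C)): towers=[A; E; F/D/C/B] holding=-
step 6 (pickup(A)): towers=[E; F/D/C/B] holding=A
step 7 (stack(A, B)): towers=[E; F/D/C/B/A] holding=-

towers=[E; F/D/C/B/A] holding=-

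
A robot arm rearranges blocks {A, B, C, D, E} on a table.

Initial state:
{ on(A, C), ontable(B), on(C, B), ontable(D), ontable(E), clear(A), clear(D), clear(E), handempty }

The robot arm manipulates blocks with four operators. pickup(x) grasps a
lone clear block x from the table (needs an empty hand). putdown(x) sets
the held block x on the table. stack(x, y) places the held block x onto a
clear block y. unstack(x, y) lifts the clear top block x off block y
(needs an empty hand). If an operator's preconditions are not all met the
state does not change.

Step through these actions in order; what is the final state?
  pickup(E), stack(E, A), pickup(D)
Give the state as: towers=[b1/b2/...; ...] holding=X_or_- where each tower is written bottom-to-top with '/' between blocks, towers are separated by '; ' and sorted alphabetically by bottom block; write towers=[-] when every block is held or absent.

towers=[B/C/A/E] holding=D

step 1 (pickup(E)): towers=[B/C/A; D] holding=E
step 2 (stack(E, A)): towers=[B/C/A/E; D] holding=-
step 3 (pickup(D)): towers=[B/C/A/E] holding=D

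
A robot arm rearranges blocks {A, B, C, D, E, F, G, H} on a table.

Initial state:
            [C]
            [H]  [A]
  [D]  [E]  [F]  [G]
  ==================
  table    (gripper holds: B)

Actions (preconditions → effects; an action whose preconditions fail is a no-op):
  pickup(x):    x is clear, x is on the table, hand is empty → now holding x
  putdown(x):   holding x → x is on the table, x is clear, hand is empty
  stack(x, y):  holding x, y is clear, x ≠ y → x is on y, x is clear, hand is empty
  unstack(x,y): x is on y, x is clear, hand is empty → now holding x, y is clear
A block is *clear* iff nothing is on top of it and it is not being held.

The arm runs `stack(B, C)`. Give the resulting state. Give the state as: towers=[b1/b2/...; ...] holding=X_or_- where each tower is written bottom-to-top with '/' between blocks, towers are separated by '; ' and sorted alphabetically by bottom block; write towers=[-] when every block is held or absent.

before: towers=[D; E; F/H/C; G/A] holding=B
pre[stack(B, C)]: holding(B) ✓, clear(C) ✓, B≠C ✓
all met → apply stack(B, C)
after:  towers=[D; E; F/H/C/B; G/A] holding=-

towers=[D; E; F/H/C/B; G/A] holding=-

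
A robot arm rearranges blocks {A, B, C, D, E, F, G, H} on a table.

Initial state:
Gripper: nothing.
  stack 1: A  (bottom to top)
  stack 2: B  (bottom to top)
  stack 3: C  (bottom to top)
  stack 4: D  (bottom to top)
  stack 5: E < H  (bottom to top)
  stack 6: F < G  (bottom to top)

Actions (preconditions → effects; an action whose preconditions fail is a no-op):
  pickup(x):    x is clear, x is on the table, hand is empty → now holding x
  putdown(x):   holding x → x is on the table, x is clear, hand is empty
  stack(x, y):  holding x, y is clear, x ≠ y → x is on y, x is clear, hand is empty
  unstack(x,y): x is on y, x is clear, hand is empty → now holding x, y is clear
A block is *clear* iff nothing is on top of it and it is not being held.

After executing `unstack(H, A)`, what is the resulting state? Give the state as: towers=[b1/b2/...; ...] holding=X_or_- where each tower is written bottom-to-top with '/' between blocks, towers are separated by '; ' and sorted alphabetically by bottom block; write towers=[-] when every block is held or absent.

towers=[A; B; C; D; E/H; F/G] holding=-

before: towers=[A; B; C; D; E/H; F/G] holding=-
pre[unstack(H, A)]: on(H,A) ✗, clear(H) ✓, handempty ✓
on(H,A) unmet → unstack(H, A) is a no-op
after:  towers=[A; B; C; D; E/H; F/G] holding=-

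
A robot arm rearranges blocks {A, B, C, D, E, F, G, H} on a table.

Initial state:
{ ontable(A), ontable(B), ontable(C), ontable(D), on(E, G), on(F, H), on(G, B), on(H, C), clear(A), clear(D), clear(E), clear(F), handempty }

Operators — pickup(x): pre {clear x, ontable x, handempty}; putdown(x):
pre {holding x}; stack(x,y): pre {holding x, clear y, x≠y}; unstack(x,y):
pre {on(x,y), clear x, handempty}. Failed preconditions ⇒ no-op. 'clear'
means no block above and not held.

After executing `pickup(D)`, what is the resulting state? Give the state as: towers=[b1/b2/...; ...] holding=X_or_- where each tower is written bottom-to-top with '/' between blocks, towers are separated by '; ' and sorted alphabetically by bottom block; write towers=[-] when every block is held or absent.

before: towers=[A; B/G/E; C/H/F; D] holding=-
pre[pickup(D)]: clear(D) yes, ontable(D) yes, handempty yes
all met → apply pickup(D)
after:  towers=[A; B/G/E; C/H/F] holding=D

towers=[A; B/G/E; C/H/F] holding=D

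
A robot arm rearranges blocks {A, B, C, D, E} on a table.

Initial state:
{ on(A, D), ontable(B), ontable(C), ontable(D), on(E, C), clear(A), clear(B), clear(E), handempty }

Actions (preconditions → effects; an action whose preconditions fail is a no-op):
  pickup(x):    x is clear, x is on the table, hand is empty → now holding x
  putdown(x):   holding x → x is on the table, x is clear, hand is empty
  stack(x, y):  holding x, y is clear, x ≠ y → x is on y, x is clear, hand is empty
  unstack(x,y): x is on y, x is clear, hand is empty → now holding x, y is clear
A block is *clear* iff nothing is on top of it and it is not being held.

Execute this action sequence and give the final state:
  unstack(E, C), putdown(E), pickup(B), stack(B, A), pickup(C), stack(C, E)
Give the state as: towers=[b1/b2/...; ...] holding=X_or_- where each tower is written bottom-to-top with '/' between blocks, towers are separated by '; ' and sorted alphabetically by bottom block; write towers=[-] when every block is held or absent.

towers=[D/A/B; E/C] holding=-

step 1 (unstack(E, C)): towers=[B; C; D/A] holding=E
step 2 (putdown(E)): towers=[B; C; D/A; E] holding=-
step 3 (pickup(B)): towers=[C; D/A; E] holding=B
step 4 (stack(B, A)): towers=[C; D/A/B; E] holding=-
step 5 (pickup(C)): towers=[D/A/B; E] holding=C
step 6 (stack(C, E)): towers=[D/A/B; E/C] holding=-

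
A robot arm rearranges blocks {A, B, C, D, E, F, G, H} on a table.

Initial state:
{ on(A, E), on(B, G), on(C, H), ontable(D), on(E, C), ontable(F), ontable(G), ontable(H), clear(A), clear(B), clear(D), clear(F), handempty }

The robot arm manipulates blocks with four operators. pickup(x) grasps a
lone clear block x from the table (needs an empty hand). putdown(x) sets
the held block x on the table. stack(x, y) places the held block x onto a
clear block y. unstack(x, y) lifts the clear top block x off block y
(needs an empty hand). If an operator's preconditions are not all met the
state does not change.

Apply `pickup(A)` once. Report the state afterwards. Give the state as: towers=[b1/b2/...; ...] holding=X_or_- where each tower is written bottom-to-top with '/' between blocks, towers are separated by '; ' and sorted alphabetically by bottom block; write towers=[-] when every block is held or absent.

before: towers=[D; F; G/B; H/C/E/A] holding=-
pre[pickup(A)]: clear(A) yes, ontable(A) no, handempty yes
ontable(A) unmet → pickup(A) is a no-op
after:  towers=[D; F; G/B; H/C/E/A] holding=-

towers=[D; F; G/B; H/C/E/A] holding=-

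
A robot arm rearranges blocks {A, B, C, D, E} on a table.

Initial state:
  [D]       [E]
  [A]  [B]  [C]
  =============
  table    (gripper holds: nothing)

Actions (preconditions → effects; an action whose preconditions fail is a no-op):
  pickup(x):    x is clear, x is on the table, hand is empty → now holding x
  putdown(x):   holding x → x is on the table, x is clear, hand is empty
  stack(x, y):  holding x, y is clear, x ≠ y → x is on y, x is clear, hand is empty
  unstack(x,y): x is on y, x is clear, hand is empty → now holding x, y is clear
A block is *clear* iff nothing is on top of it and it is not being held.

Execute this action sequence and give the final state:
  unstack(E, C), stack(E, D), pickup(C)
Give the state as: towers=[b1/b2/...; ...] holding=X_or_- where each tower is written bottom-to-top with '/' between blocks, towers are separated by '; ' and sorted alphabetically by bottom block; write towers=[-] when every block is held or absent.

step 1 (unstack(E, C)): towers=[A/D; B; C] holding=E
step 2 (stack(E, D)): towers=[A/D/E; B; C] holding=-
step 3 (pickup(C)): towers=[A/D/E; B] holding=C

towers=[A/D/E; B] holding=C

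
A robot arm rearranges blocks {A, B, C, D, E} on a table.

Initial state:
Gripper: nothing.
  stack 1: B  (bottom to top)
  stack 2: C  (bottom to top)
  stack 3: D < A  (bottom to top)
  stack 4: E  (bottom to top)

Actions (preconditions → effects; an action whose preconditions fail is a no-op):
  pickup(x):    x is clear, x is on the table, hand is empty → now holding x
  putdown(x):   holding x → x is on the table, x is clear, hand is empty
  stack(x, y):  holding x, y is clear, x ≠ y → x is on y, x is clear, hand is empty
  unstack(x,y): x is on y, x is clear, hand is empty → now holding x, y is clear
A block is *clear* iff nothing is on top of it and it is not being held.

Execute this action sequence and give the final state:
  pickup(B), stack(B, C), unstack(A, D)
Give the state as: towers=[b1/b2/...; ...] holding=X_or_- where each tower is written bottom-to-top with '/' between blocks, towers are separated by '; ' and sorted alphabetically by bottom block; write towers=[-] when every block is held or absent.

towers=[C/B; D; E] holding=A

step 1 (pickup(B)): towers=[C; D/A; E] holding=B
step 2 (stack(B, C)): towers=[C/B; D/A; E] holding=-
step 3 (unstack(A, D)): towers=[C/B; D; E] holding=A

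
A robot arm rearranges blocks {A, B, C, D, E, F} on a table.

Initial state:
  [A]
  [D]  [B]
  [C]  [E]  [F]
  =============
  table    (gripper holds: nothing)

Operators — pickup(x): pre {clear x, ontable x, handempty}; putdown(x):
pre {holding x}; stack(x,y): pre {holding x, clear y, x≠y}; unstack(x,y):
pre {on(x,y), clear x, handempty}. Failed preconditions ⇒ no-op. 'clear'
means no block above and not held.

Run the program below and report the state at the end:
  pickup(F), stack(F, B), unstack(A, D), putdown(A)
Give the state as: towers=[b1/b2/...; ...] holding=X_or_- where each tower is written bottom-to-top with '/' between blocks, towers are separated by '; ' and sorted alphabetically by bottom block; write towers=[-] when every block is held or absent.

towers=[A; C/D; E/B/F] holding=-

step 1 (pickup(F)): towers=[C/D/A; E/B] holding=F
step 2 (stack(F, B)): towers=[C/D/A; E/B/F] holding=-
step 3 (unstack(A, D)): towers=[C/D; E/B/F] holding=A
step 4 (putdown(A)): towers=[A; C/D; E/B/F] holding=-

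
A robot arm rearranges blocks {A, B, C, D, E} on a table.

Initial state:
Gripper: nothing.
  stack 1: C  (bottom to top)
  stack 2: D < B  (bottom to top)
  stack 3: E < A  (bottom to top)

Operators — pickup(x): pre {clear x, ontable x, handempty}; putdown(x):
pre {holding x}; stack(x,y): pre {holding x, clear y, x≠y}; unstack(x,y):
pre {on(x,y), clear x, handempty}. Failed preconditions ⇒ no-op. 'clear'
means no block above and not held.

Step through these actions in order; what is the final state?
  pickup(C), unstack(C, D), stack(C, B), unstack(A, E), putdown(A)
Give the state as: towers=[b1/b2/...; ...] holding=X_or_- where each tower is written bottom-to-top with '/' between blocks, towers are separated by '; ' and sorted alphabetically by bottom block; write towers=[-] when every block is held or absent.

towers=[A; D/B/C; E] holding=-

step 1 (pickup(C)): towers=[D/B; E/A] holding=C
step 2 (unstack(C, D)) [no-op]: towers=[D/B; E/A] holding=C
step 3 (stack(C, B)): towers=[D/B/C; E/A] holding=-
step 4 (unstack(A, E)): towers=[D/B/C; E] holding=A
step 5 (putdown(A)): towers=[A; D/B/C; E] holding=-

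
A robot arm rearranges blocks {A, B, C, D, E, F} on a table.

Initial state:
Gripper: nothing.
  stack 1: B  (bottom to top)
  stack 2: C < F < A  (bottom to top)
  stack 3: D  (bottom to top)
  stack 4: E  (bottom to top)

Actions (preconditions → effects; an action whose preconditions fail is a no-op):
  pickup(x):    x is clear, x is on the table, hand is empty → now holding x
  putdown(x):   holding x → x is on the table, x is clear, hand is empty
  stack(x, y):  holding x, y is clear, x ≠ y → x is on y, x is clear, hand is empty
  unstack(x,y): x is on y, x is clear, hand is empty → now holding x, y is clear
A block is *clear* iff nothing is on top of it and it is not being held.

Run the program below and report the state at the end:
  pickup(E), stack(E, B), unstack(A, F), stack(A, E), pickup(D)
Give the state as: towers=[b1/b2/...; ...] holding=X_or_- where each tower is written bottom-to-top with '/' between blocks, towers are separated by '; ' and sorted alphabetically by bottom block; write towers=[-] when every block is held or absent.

towers=[B/E/A; C/F] holding=D

step 1 (pickup(E)): towers=[B; C/F/A; D] holding=E
step 2 (stack(E, B)): towers=[B/E; C/F/A; D] holding=-
step 3 (unstack(A, F)): towers=[B/E; C/F; D] holding=A
step 4 (stack(A, E)): towers=[B/E/A; C/F; D] holding=-
step 5 (pickup(D)): towers=[B/E/A; C/F] holding=D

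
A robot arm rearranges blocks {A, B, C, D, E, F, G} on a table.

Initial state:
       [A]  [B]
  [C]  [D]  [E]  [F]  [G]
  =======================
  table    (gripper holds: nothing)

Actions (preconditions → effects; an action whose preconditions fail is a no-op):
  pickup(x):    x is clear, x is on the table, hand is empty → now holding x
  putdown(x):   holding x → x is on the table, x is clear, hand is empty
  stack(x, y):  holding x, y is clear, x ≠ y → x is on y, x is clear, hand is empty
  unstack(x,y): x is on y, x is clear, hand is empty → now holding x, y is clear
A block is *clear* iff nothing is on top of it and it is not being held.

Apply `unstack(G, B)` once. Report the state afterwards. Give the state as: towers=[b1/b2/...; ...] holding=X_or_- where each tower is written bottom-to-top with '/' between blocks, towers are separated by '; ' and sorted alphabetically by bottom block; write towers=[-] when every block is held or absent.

before: towers=[C; D/A; E/B; F; G] holding=-
pre[unstack(G, B)]: on(G,B) ✗, clear(G) ✓, handempty ✓
on(G,B) unmet → unstack(G, B) is a no-op
after:  towers=[C; D/A; E/B; F; G] holding=-

towers=[C; D/A; E/B; F; G] holding=-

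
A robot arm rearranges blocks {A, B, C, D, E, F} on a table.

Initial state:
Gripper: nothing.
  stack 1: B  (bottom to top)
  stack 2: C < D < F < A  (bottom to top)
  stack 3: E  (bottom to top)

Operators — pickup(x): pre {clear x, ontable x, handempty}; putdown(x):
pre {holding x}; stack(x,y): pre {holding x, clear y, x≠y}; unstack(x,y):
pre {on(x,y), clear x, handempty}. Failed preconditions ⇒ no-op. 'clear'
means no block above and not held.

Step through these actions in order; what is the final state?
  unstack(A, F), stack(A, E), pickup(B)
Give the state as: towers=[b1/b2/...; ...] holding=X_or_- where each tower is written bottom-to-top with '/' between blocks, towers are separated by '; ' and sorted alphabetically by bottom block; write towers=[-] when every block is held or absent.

step 1 (unstack(A, F)): towers=[B; C/D/F; E] holding=A
step 2 (stack(A, E)): towers=[B; C/D/F; E/A] holding=-
step 3 (pickup(B)): towers=[C/D/F; E/A] holding=B

towers=[C/D/F; E/A] holding=B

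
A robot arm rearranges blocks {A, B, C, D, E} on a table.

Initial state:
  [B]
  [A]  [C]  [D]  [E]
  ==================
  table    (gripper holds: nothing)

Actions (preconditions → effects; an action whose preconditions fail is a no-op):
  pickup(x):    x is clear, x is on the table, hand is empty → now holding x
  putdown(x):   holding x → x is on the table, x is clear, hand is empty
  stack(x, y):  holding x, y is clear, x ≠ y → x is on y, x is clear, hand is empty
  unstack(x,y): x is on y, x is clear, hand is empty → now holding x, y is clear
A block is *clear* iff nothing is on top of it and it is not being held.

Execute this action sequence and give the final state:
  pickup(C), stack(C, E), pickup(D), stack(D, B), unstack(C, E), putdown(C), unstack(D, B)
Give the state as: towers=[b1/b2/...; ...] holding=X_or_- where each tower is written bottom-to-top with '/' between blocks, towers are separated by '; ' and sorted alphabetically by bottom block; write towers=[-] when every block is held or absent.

step 1 (pickup(C)): towers=[A/B; D; E] holding=C
step 2 (stack(C, E)): towers=[A/B; D; E/C] holding=-
step 3 (pickup(D)): towers=[A/B; E/C] holding=D
step 4 (stack(D, B)): towers=[A/B/D; E/C] holding=-
step 5 (unstack(C, E)): towers=[A/B/D; E] holding=C
step 6 (putdown(C)): towers=[A/B/D; C; E] holding=-
step 7 (unstack(D, B)): towers=[A/B; C; E] holding=D

towers=[A/B; C; E] holding=D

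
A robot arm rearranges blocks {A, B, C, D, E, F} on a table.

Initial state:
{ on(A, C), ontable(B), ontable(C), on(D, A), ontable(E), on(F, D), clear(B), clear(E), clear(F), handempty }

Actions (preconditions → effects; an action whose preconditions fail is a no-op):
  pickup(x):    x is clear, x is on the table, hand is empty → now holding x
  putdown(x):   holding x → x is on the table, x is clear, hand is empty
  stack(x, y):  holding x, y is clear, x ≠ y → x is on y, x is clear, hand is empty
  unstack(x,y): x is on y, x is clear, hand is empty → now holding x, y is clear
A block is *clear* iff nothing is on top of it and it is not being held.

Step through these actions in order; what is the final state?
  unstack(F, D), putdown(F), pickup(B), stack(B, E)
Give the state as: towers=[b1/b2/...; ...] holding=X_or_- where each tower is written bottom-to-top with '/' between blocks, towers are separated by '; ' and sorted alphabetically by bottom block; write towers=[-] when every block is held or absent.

towers=[C/A/D; E/B; F] holding=-

step 1 (unstack(F, D)): towers=[B; C/A/D; E] holding=F
step 2 (putdown(F)): towers=[B; C/A/D; E; F] holding=-
step 3 (pickup(B)): towers=[C/A/D; E; F] holding=B
step 4 (stack(B, E)): towers=[C/A/D; E/B; F] holding=-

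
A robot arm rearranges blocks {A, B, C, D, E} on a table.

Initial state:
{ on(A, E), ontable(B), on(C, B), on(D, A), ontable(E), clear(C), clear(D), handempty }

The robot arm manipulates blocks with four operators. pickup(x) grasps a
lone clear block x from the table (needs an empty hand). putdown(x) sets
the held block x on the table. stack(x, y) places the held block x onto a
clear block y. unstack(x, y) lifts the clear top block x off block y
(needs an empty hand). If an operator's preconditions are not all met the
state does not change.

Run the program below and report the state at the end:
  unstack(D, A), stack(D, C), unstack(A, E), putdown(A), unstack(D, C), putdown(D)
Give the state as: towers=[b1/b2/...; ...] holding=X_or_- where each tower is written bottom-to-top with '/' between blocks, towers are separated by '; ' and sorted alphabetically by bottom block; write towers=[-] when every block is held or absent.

step 1 (unstack(D, A)): towers=[B/C; E/A] holding=D
step 2 (stack(D, C)): towers=[B/C/D; E/A] holding=-
step 3 (unstack(A, E)): towers=[B/C/D; E] holding=A
step 4 (putdown(A)): towers=[A; B/C/D; E] holding=-
step 5 (unstack(D, C)): towers=[A; B/C; E] holding=D
step 6 (putdown(D)): towers=[A; B/C; D; E] holding=-

towers=[A; B/C; D; E] holding=-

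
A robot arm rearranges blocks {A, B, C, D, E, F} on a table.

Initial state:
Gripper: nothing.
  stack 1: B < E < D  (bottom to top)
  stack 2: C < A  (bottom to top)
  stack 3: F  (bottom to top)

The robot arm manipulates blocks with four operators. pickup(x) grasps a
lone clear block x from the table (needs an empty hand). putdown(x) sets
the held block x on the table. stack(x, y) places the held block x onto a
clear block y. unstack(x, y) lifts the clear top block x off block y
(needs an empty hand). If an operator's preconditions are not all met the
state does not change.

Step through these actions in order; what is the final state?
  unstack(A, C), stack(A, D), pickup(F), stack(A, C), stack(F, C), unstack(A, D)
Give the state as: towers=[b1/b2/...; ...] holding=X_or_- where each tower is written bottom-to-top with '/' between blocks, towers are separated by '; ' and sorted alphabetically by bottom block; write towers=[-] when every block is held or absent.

step 1 (unstack(A, C)): towers=[B/E/D; C; F] holding=A
step 2 (stack(A, D)): towers=[B/E/D/A; C; F] holding=-
step 3 (pickup(F)): towers=[B/E/D/A; C] holding=F
step 4 (stack(A, C)) [no-op]: towers=[B/E/D/A; C] holding=F
step 5 (stack(F, C)): towers=[B/E/D/A; C/F] holding=-
step 6 (unstack(A, D)): towers=[B/E/D; C/F] holding=A

towers=[B/E/D; C/F] holding=A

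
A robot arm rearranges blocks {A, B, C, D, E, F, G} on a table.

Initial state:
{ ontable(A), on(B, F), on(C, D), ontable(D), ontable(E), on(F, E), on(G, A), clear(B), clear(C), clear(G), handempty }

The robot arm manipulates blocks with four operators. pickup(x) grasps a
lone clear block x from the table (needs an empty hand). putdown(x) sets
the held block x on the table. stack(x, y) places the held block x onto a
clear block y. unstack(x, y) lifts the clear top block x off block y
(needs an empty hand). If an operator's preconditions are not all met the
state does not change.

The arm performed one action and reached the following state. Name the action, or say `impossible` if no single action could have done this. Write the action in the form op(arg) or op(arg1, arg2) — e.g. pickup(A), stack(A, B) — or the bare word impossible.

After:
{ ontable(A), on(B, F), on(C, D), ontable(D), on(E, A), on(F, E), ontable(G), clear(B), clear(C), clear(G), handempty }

impossible

target: towers=[A/E/F/B; D/C; G] holding=-
     unstack(B, F) → towers=[A/G; D/C; E/F] holding=B
     unstack(G, A) → towers=[A; D/C; E/F/B] holding=G
     unstack(C, D) → towers=[A/G; D; E/F/B] holding=C
none of the 3 applicable actions match → impossible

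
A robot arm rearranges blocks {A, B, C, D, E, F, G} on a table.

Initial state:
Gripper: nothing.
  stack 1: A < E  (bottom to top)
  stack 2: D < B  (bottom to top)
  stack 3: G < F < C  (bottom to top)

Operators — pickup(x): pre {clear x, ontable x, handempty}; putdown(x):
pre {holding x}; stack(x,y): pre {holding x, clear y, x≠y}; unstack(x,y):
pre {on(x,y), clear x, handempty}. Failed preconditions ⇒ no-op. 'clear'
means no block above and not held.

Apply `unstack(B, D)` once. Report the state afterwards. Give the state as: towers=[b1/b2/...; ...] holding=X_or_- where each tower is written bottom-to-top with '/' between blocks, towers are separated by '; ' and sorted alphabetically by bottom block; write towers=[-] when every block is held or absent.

towers=[A/E; D; G/F/C] holding=B

before: towers=[A/E; D/B; G/F/C] holding=-
pre[unstack(B, D)]: on(B,D) yes, clear(B) yes, handempty yes
all met → apply unstack(B, D)
after:  towers=[A/E; D; G/F/C] holding=B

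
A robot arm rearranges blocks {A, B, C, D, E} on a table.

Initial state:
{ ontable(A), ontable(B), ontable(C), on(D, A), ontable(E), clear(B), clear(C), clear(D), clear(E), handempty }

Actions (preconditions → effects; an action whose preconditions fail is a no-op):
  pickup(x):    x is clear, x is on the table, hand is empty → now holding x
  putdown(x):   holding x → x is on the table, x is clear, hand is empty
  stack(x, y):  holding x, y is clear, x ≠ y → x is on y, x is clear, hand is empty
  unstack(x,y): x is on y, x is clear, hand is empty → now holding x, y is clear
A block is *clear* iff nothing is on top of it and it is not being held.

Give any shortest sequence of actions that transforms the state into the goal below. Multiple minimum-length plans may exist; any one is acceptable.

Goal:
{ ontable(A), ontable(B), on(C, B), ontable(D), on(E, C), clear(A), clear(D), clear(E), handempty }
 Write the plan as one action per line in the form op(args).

step 1 (unstack(D, A)): towers=[A; B; C; E] holding=D
step 2 (putdown(D)): towers=[A; B; C; D; E] holding=-
step 3 (pickup(C)): towers=[A; B; D; E] holding=C
step 4 (stack(C, B)): towers=[A; B/C; D; E] holding=-
step 5 (pickup(E)): towers=[A; B/C; D] holding=E
step 6 (stack(E, C)): towers=[A; B/C/E; D] holding=-
goal check: towers=[A; B/C/E; D] holding=- — reached (length 6, optimal by BFS)

unstack(D, A)
putdown(D)
pickup(C)
stack(C, B)
pickup(E)
stack(E, C)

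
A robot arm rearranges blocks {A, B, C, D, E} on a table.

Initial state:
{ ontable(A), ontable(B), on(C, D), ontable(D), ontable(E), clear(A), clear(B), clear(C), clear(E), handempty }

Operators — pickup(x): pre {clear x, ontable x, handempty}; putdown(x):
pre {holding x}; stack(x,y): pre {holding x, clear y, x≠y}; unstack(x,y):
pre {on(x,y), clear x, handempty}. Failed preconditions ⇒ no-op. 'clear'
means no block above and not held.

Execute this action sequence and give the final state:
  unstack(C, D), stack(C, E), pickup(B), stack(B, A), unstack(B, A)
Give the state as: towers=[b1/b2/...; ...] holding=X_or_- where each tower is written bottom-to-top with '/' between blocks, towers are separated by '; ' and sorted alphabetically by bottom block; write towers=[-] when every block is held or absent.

step 1 (unstack(C, D)): towers=[A; B; D; E] holding=C
step 2 (stack(C, E)): towers=[A; B; D; E/C] holding=-
step 3 (pickup(B)): towers=[A; D; E/C] holding=B
step 4 (stack(B, A)): towers=[A/B; D; E/C] holding=-
step 5 (unstack(B, A)): towers=[A; D; E/C] holding=B

towers=[A; D; E/C] holding=B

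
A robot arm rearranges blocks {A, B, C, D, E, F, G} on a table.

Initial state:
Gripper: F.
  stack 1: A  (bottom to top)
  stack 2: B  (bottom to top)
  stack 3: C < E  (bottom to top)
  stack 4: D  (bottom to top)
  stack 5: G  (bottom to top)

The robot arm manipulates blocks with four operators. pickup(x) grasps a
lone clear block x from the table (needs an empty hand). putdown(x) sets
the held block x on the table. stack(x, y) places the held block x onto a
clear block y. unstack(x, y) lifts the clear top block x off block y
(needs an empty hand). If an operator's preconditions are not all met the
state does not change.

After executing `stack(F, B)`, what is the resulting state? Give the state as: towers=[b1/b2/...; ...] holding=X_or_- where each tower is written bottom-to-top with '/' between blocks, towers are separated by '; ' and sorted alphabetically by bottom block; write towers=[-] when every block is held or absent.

towers=[A; B/F; C/E; D; G] holding=-

before: towers=[A; B; C/E; D; G] holding=F
pre[stack(F, B)]: holding(F) ✓, clear(B) ✓, F≠B ✓
all met → apply stack(F, B)
after:  towers=[A; B/F; C/E; D; G] holding=-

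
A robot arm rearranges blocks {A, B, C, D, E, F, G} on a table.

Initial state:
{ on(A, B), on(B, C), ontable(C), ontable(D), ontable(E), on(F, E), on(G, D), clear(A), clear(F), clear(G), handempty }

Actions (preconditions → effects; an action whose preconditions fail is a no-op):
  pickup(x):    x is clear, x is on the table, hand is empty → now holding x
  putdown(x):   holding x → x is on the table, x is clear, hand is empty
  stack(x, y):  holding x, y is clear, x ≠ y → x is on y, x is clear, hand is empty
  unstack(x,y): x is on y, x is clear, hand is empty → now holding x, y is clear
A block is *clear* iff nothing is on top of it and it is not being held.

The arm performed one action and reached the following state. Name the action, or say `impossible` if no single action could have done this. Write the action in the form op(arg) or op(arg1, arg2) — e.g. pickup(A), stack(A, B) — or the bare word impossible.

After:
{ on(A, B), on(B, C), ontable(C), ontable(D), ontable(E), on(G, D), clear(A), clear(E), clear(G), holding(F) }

unstack(F, E)

target: towers=[C/B/A; D/G; E] holding=F
     unstack(F, E) → towers=[C/B/A; D/G; E] holding=F  ← match
     unstack(G, D) → towers=[C/B/A; D; E/F] holding=G
     unstack(A, B) → towers=[C/B; D/G; E/F] holding=A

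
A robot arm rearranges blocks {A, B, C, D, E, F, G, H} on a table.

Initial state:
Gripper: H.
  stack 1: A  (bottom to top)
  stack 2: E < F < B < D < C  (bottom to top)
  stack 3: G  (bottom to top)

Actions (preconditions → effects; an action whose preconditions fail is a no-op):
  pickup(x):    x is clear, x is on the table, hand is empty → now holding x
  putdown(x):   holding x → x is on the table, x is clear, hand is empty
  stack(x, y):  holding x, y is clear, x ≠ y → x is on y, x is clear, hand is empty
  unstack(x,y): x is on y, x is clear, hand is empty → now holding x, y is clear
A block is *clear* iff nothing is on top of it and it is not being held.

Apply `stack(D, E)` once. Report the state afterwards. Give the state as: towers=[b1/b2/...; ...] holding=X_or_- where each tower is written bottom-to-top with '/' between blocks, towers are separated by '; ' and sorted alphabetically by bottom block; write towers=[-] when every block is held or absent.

towers=[A; E/F/B/D/C; G] holding=H

before: towers=[A; E/F/B/D/C; G] holding=H
pre[stack(D, E)]: holding(D) fail, clear(E) fail, D≠E ok
holding(D), clear(E) unmet → stack(D, E) is a no-op
after:  towers=[A; E/F/B/D/C; G] holding=H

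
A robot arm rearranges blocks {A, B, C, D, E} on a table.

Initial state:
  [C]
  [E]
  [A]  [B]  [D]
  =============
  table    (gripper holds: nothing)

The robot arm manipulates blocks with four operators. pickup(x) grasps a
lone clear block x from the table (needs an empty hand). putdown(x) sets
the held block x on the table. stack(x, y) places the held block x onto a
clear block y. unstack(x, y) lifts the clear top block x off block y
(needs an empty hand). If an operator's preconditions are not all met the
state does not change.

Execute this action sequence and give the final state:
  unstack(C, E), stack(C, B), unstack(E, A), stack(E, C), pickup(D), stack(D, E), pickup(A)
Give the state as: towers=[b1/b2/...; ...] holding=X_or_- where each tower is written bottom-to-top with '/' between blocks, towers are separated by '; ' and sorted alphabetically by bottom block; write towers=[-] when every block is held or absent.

towers=[B/C/E/D] holding=A

step 1 (unstack(C, E)): towers=[A/E; B; D] holding=C
step 2 (stack(C, B)): towers=[A/E; B/C; D] holding=-
step 3 (unstack(E, A)): towers=[A; B/C; D] holding=E
step 4 (stack(E, C)): towers=[A; B/C/E; D] holding=-
step 5 (pickup(D)): towers=[A; B/C/E] holding=D
step 6 (stack(D, E)): towers=[A; B/C/E/D] holding=-
step 7 (pickup(A)): towers=[B/C/E/D] holding=A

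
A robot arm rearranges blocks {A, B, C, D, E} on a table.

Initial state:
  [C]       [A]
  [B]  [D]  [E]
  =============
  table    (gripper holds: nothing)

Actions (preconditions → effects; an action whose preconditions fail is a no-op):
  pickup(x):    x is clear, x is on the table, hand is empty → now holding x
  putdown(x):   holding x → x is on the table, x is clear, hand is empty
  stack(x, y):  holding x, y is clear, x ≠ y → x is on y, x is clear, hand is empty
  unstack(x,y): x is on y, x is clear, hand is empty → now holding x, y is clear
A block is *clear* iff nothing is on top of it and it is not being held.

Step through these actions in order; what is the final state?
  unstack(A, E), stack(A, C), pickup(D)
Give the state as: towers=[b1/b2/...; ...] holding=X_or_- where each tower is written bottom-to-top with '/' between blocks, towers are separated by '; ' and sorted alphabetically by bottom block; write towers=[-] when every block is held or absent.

towers=[B/C/A; E] holding=D

step 1 (unstack(A, E)): towers=[B/C; D; E] holding=A
step 2 (stack(A, C)): towers=[B/C/A; D; E] holding=-
step 3 (pickup(D)): towers=[B/C/A; E] holding=D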